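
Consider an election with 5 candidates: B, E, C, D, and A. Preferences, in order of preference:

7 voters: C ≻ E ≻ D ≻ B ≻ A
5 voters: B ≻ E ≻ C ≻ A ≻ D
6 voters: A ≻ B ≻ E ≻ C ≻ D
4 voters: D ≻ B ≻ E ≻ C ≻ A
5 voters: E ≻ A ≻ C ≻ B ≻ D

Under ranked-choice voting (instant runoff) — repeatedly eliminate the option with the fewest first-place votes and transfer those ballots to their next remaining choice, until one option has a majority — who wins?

B

Round 1: B 5, E 5, C 7, D 4, A 6. Eliminate D.
Round 2: B 9, E 5, C 7, A 6. Eliminate E.
Round 3: B 9, C 7, A 11. Eliminate C.
Round 4: B 16, A 11. B has a majority.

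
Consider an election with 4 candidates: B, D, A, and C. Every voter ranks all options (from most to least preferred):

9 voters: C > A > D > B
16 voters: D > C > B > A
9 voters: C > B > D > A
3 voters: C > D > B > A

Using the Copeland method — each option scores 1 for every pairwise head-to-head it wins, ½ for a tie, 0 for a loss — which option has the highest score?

B: beats A; loses to D and C → score 1.
D: beats B and A; loses to C → score 2.
A: loses to B, D, and C → score 0.
C: beats B, D, and A → score 3.
C has the best pairwise record.

C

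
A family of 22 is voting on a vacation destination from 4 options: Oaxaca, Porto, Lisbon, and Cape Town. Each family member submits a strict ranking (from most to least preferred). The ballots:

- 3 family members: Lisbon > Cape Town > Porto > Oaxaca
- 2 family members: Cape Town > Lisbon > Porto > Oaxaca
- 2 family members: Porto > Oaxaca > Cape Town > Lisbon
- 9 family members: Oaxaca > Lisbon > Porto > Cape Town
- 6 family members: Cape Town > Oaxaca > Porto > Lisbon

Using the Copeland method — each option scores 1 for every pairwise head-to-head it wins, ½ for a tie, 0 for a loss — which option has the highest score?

Oaxaca

Oaxaca: beats Porto and Lisbon; ties Cape Town → score 2.5.
Porto: ties Cape Town; loses to Oaxaca and Lisbon → score 0.5.
Lisbon: beats Porto and Cape Town; loses to Oaxaca → score 2.
Cape Town: ties Oaxaca and Porto; loses to Lisbon → score 1.
Oaxaca has the best pairwise record.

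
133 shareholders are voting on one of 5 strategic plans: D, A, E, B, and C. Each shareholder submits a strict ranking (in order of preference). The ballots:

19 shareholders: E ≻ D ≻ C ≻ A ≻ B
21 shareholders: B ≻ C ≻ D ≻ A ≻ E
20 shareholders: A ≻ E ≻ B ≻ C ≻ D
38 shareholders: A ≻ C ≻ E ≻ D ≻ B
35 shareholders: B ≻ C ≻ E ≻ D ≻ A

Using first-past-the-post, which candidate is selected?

A

First-place votes: D 0, A 58, E 19, B 56, C 0.
A has the most first-place votes.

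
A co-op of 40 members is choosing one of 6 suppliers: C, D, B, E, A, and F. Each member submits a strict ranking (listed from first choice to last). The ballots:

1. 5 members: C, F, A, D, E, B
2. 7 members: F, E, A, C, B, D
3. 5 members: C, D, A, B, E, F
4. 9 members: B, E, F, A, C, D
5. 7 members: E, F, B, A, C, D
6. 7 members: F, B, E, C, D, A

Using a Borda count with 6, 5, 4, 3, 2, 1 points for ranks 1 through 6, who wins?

C: 5·6 + 7·3 + 5·6 + 9·2 + 7·2 + 7·3 = 134
D: 5·3 + 7·1 + 5·5 + 9·1 + 7·1 + 7·2 = 77
B: 5·1 + 7·2 + 5·3 + 9·6 + 7·4 + 7·5 = 151
E: 5·2 + 7·5 + 5·2 + 9·5 + 7·6 + 7·4 = 170
A: 5·4 + 7·4 + 5·4 + 9·3 + 7·3 + 7·1 = 123
F: 5·5 + 7·6 + 5·1 + 9·4 + 7·5 + 7·6 = 185
F has the highest Borda score (185).

F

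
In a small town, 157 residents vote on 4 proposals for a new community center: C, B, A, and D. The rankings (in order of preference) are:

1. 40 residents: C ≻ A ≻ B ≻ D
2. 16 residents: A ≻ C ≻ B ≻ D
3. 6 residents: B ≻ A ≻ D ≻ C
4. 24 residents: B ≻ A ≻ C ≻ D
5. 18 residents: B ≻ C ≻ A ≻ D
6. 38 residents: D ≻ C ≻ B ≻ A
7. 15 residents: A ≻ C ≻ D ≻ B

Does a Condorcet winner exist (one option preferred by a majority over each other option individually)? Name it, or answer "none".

C

C vs B: 109–48 for C.
C vs A: 96–61 for C.
C vs D: 113–44 for C.
C beats every other option head-to-head.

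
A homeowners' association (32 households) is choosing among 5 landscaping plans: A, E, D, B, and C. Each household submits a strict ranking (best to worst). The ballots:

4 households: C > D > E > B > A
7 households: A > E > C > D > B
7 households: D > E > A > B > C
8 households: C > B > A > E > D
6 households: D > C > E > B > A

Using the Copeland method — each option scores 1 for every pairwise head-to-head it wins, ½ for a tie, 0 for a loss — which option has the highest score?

A: loses to E, D, B, and C → score 0.
E: beats A and B; loses to D and C → score 2.
D: beats A, E, and B; loses to C → score 3.
B: beats A; loses to E, D, and C → score 1.
C: beats A, E, D, and B → score 4.
C has the best pairwise record.

C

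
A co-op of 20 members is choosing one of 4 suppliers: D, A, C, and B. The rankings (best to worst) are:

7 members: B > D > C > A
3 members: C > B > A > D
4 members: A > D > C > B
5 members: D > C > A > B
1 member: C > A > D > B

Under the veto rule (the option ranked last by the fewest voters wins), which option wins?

Last-place votes: D 3, A 7, C 0, B 10.
C is ranked last by the fewest voters, so C wins.

C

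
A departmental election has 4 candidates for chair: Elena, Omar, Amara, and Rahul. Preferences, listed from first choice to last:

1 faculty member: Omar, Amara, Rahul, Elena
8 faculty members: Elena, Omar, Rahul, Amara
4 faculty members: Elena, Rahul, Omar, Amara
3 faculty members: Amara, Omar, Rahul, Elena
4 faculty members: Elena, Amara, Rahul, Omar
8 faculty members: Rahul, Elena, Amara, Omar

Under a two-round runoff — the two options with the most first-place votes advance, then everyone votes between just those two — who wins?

Elena

Round 1 first-place votes: Elena 16, Omar 1, Amara 3, Rahul 8.
Elena and Rahul advance.
Runoff: Elena is preferred to Rahul by 16 voters; Rahul by 12.
Elena wins the runoff.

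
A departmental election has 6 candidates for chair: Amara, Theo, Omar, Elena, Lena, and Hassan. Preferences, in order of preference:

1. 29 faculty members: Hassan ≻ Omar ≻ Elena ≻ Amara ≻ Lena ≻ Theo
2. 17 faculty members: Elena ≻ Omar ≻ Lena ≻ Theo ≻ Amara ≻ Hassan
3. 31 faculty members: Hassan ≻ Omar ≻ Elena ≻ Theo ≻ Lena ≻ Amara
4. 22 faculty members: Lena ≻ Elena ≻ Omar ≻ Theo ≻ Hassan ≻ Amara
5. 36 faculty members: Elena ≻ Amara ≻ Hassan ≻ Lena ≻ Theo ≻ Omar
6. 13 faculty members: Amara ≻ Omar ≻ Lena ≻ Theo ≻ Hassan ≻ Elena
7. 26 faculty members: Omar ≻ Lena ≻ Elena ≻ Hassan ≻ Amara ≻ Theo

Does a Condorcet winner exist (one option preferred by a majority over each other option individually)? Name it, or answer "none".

none

Checking pairwise contests:
Omar beats Amara 125–49.
Amara beats Theo 104–70.
Hassan beats Omar 96–78.
Omar beats Elena 99–75.
Omar beats Lena 116–58.
Elena beats Hassan 101–73.
Every option loses at least one head-to-head, so there is no Condorcet winner.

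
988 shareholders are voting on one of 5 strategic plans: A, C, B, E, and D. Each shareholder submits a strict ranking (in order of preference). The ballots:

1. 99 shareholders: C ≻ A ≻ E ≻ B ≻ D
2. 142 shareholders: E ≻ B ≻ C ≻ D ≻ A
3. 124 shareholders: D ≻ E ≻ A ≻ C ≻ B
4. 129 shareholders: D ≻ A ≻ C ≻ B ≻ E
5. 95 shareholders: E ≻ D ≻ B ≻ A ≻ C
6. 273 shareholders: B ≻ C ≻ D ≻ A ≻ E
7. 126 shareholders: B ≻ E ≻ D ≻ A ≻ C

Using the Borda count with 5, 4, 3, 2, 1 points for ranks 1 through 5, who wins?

B

A: 99·4 + 142·1 + 124·3 + 129·4 + 95·2 + 273·2 + 126·2 = 2414
C: 99·5 + 142·3 + 124·2 + 129·3 + 95·1 + 273·4 + 126·1 = 2869
B: 99·2 + 142·4 + 124·1 + 129·2 + 95·3 + 273·5 + 126·5 = 3428
E: 99·3 + 142·5 + 124·4 + 129·1 + 95·5 + 273·1 + 126·4 = 2884
D: 99·1 + 142·2 + 124·5 + 129·5 + 95·4 + 273·3 + 126·3 = 3225
B has the highest Borda score (3428).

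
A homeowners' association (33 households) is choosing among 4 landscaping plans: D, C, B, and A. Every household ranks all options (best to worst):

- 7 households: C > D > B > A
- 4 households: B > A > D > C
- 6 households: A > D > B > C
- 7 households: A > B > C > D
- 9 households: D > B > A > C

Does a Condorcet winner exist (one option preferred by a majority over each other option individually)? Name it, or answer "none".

none

Checking pairwise contests:
A beats D 17–16.
D beats C 19–14.
D beats B 22–11.
B beats A 20–13.
Every option loses at least one head-to-head, so there is no Condorcet winner.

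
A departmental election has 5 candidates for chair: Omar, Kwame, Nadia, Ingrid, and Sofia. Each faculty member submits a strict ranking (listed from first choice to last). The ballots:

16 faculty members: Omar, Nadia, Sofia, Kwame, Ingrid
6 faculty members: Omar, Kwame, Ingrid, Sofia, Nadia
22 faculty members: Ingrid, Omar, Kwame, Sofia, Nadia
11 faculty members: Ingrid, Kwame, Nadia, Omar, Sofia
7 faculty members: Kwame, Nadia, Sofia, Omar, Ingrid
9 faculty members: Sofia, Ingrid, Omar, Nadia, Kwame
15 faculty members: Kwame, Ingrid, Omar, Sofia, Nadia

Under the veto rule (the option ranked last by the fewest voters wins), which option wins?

Omar

Last-place votes: Omar 0, Kwame 9, Nadia 43, Ingrid 23, Sofia 11.
Omar is ranked last by the fewest voters, so Omar wins.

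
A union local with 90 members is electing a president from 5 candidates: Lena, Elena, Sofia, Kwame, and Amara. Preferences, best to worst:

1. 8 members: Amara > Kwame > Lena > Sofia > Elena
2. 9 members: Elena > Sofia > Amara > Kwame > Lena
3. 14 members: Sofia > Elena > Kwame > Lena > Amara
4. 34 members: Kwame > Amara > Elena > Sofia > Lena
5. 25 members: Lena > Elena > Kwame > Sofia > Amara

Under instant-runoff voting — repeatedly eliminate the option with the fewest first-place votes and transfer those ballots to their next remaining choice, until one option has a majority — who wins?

Kwame

Round 1: Lena 25, Elena 9, Sofia 14, Kwame 34, Amara 8. Eliminate Amara.
Round 2: Lena 25, Elena 9, Sofia 14, Kwame 42. Eliminate Elena.
Round 3: Lena 25, Sofia 23, Kwame 42. Eliminate Sofia.
Round 4: Lena 25, Kwame 65. Kwame has a majority.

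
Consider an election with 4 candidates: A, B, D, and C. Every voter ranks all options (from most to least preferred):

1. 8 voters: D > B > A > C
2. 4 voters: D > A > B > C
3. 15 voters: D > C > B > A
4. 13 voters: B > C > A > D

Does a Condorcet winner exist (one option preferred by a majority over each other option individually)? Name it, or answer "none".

D vs A: 27–13 for D.
D vs B: 27–13 for D.
D vs C: 27–13 for D.
D beats every other option head-to-head.

D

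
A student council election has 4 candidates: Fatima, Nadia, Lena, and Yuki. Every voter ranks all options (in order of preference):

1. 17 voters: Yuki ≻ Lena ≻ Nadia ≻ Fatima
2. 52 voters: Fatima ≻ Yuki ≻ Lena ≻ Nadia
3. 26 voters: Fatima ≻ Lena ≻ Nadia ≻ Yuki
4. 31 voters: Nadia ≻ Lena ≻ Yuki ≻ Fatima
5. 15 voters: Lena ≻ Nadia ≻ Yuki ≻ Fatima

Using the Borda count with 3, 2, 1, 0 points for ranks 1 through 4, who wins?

Fatima: 17·0 + 52·3 + 26·3 + 31·0 + 15·0 = 234
Nadia: 17·1 + 52·0 + 26·1 + 31·3 + 15·2 = 166
Lena: 17·2 + 52·1 + 26·2 + 31·2 + 15·3 = 245
Yuki: 17·3 + 52·2 + 26·0 + 31·1 + 15·1 = 201
Lena has the highest Borda score (245).

Lena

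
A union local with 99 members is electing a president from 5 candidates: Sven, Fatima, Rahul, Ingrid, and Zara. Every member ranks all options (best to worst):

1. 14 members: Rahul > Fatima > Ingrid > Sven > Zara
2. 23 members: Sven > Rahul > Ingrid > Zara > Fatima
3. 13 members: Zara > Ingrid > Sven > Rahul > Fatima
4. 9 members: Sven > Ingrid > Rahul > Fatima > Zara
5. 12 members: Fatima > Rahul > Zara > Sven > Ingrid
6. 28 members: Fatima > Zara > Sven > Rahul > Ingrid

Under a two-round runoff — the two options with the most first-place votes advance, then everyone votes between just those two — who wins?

Fatima

Round 1 first-place votes: Sven 32, Fatima 40, Rahul 14, Ingrid 0, Zara 13.
Fatima and Sven advance.
Runoff: Fatima is preferred to Sven by 54 voters; Sven by 45.
Fatima wins the runoff.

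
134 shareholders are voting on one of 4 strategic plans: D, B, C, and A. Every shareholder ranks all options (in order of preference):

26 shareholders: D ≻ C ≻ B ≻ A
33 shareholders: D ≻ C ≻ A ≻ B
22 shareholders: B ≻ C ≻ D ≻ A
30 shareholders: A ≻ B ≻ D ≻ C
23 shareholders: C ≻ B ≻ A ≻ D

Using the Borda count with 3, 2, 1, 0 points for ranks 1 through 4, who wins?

C

D: 26·3 + 33·3 + 22·1 + 30·1 + 23·0 = 229
B: 26·1 + 33·0 + 22·3 + 30·2 + 23·2 = 198
C: 26·2 + 33·2 + 22·2 + 30·0 + 23·3 = 231
A: 26·0 + 33·1 + 22·0 + 30·3 + 23·1 = 146
C has the highest Borda score (231).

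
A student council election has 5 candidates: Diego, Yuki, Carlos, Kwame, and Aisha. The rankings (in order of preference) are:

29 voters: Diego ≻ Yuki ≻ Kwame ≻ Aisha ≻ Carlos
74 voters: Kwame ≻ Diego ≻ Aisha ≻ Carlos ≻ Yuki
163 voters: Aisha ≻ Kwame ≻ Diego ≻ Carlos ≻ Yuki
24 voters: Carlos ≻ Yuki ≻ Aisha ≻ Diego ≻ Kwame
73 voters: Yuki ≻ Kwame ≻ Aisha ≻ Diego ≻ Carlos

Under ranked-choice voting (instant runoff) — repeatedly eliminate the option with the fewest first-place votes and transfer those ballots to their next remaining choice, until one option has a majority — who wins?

Round 1: Diego 29, Yuki 73, Carlos 24, Kwame 74, Aisha 163. Eliminate Carlos.
Round 2: Diego 29, Yuki 97, Kwame 74, Aisha 163. Eliminate Diego.
Round 3: Yuki 126, Kwame 74, Aisha 163. Eliminate Kwame.
Round 4: Yuki 126, Aisha 237. Aisha has a majority.

Aisha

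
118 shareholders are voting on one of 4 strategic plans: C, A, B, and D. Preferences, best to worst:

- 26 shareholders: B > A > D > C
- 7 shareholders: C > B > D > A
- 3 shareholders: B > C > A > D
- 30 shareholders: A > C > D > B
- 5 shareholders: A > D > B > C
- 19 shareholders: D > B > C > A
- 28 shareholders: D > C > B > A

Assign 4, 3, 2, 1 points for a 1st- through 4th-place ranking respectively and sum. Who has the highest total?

C: 26·1 + 7·4 + 3·3 + 30·3 + 5·1 + 19·2 + 28·3 = 280
A: 26·3 + 7·1 + 3·2 + 30·4 + 5·4 + 19·1 + 28·1 = 278
B: 26·4 + 7·3 + 3·4 + 30·1 + 5·2 + 19·3 + 28·2 = 290
D: 26·2 + 7·2 + 3·1 + 30·2 + 5·3 + 19·4 + 28·4 = 332
D has the highest Borda score (332).

D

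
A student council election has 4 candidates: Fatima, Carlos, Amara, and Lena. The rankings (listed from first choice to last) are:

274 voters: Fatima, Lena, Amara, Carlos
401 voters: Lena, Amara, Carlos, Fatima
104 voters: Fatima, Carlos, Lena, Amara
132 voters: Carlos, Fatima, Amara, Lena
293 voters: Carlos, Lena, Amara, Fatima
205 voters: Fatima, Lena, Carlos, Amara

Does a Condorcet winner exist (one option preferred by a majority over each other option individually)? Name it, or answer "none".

Checking pairwise contests:
Carlos beats Fatima 826–583.
Lena beats Carlos 880–529.
Fatima beats Amara 715–694.
Fatima beats Lena 715–694.
Every option loses at least one head-to-head, so there is no Condorcet winner.

none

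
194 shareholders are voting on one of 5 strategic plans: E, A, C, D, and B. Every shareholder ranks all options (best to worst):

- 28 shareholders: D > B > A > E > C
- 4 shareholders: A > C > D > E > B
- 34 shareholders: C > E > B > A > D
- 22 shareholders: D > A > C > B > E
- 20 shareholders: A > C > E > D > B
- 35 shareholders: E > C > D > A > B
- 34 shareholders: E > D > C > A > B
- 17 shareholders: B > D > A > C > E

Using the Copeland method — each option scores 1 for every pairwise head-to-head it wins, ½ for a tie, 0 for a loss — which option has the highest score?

E: beats A, D, and B; ties C → score 3.5.
A: beats B; loses to E, C, and D → score 1.
C: beats A and B; ties E; loses to D → score 2.5.
D: beats A, C, and B; loses to E → score 3.
B: loses to E, A, C, and D → score 0.
E has the best pairwise record.

E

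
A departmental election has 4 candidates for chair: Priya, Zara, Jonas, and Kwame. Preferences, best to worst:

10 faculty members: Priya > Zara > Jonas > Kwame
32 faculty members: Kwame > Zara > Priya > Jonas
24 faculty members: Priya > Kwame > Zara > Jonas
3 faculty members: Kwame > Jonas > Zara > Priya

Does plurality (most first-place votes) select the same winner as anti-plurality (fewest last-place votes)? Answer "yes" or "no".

no

Plurality — first-place votes: Priya 34, Zara 0, Jonas 0, Kwame 35. Winner: Kwame.
Anti-plurality — last-place votes: Priya 3, Zara 0, Jonas 56, Kwame 10. Winner: Zara.
The two methods disagree.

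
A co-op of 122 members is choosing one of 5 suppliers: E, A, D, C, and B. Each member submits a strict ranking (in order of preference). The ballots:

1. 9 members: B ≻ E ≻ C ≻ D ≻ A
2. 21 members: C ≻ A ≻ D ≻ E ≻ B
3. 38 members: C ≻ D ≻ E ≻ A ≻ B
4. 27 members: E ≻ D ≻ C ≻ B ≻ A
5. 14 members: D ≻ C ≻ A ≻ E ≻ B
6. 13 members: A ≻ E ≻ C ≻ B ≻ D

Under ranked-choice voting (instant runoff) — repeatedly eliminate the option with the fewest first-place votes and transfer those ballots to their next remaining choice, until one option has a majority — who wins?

C

Round 1: E 27, A 13, D 14, C 59, B 9. Eliminate B.
Round 2: E 36, A 13, D 14, C 59. Eliminate A.
Round 3: E 49, D 14, C 59. Eliminate D.
Round 4: E 49, C 73. C has a majority.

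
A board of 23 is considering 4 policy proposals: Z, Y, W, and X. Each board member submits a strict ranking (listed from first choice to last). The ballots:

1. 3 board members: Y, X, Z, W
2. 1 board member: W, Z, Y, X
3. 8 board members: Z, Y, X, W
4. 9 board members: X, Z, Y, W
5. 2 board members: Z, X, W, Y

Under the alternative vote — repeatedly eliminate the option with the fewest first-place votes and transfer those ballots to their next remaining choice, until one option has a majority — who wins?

X

Round 1: Z 10, Y 3, W 1, X 9. Eliminate W.
Round 2: Z 11, Y 3, X 9. Eliminate Y.
Round 3: Z 11, X 12. X has a majority.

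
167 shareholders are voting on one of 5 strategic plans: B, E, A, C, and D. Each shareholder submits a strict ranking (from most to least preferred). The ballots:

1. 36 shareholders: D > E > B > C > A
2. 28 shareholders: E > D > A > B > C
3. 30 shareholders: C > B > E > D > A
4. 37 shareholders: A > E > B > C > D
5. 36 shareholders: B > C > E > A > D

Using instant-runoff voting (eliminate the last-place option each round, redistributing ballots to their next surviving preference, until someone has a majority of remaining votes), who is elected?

B

Round 1: B 36, E 28, A 37, C 30, D 36. Eliminate E.
Round 2: B 36, A 37, C 30, D 64. Eliminate C.
Round 3: B 66, A 37, D 64. Eliminate A.
Round 4: B 103, D 64. B has a majority.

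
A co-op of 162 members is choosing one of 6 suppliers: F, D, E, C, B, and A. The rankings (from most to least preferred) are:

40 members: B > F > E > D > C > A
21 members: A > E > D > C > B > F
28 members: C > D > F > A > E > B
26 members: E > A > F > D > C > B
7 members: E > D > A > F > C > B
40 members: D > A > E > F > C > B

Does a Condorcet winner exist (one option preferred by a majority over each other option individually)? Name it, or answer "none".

none

Checking pairwise contests:
D beats F 96–66.
E beats D 94–68.
A beats E 89–73.
F beats C 113–49.
F beats B 101–61.
D beats A 115–47.
Every option loses at least one head-to-head, so there is no Condorcet winner.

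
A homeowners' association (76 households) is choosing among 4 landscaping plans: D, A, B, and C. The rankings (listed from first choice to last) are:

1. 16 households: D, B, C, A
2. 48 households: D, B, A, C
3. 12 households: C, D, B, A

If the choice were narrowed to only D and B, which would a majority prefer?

Voters preferring D to B: 76; preferring B to D: 0.
D wins the head-to-head.

D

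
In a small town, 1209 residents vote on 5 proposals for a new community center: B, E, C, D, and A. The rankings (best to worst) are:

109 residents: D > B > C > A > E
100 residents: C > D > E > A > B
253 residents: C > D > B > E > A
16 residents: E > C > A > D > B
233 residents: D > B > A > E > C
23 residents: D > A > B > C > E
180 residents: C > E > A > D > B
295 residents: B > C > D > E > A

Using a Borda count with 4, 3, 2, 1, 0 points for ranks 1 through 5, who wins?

C

B: 109·3 + 100·0 + 253·2 + 16·0 + 233·3 + 23·2 + 180·0 + 295·4 = 2758
E: 109·0 + 100·2 + 253·1 + 16·4 + 233·1 + 23·0 + 180·3 + 295·1 = 1585
C: 109·2 + 100·4 + 253·4 + 16·3 + 233·0 + 23·1 + 180·4 + 295·3 = 3306
D: 109·4 + 100·3 + 253·3 + 16·1 + 233·4 + 23·4 + 180·1 + 295·2 = 3305
A: 109·1 + 100·1 + 253·0 + 16·2 + 233·2 + 23·3 + 180·2 + 295·0 = 1136
C has the highest Borda score (3306).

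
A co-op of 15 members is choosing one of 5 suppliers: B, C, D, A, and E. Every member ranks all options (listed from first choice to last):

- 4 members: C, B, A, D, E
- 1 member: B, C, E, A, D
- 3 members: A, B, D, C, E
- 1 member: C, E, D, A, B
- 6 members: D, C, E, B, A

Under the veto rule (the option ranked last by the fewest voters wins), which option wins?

C

Last-place votes: B 1, C 0, D 1, A 6, E 7.
C is ranked last by the fewest voters, so C wins.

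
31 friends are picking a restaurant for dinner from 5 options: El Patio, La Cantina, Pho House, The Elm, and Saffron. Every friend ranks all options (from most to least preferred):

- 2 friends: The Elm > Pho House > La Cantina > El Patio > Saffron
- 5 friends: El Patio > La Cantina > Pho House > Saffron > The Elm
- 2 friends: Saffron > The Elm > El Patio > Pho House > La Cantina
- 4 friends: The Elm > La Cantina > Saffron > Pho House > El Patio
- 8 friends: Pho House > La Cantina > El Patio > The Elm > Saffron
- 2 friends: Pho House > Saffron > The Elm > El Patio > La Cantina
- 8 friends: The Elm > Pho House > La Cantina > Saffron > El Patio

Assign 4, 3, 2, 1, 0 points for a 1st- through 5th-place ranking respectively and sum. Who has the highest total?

El Patio: 2·1 + 5·4 + 2·2 + 4·0 + 8·2 + 2·1 + 8·0 = 44
La Cantina: 2·2 + 5·3 + 2·0 + 4·3 + 8·3 + 2·0 + 8·2 = 71
Pho House: 2·3 + 5·2 + 2·1 + 4·1 + 8·4 + 2·4 + 8·3 = 86
The Elm: 2·4 + 5·0 + 2·3 + 4·4 + 8·1 + 2·2 + 8·4 = 74
Saffron: 2·0 + 5·1 + 2·4 + 4·2 + 8·0 + 2·3 + 8·1 = 35
Pho House has the highest Borda score (86).

Pho House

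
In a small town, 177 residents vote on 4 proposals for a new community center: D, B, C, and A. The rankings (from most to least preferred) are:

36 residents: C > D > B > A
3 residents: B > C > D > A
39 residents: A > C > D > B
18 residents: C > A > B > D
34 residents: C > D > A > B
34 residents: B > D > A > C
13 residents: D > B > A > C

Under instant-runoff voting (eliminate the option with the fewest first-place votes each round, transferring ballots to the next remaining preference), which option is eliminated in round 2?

Round 1: D 13, B 37, C 88, A 39. Eliminate D.
Round 2: B 50, C 88, A 39. Eliminate A.

A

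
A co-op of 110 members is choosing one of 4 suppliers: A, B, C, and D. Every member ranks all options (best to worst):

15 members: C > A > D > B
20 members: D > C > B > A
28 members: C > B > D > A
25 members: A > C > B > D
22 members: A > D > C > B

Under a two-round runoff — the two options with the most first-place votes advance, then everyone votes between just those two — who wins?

C

Round 1 first-place votes: A 47, B 0, C 43, D 20.
A and C advance.
Runoff: A is preferred to C by 47 voters; C by 63.
C wins the runoff.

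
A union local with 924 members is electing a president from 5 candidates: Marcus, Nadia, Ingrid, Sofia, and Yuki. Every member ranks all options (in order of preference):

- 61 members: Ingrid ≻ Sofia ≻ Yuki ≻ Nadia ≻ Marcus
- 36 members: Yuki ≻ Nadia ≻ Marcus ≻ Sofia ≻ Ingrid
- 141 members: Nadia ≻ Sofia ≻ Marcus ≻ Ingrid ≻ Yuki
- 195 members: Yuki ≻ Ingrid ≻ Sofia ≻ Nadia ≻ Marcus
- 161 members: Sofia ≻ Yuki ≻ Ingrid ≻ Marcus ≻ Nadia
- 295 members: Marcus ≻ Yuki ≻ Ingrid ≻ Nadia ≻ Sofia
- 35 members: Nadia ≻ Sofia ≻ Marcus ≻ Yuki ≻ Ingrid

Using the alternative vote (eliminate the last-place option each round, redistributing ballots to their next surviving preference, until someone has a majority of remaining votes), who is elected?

Round 1: Marcus 295, Nadia 176, Ingrid 61, Sofia 161, Yuki 231. Eliminate Ingrid.
Round 2: Marcus 295, Nadia 176, Sofia 222, Yuki 231. Eliminate Nadia.
Round 3: Marcus 295, Sofia 398, Yuki 231. Eliminate Yuki.
Round 4: Marcus 331, Sofia 593. Sofia has a majority.

Sofia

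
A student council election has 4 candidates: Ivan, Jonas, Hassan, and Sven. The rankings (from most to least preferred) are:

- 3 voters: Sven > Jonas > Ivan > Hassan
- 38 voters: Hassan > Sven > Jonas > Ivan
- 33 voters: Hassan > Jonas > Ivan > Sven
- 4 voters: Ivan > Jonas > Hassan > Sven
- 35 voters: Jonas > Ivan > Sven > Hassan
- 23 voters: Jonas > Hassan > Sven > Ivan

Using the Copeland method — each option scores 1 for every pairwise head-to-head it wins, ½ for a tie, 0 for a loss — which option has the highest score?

Hassan

Ivan: beats Sven; loses to Jonas and Hassan → score 1.
Jonas: beats Ivan and Sven; loses to Hassan → score 2.
Hassan: beats Ivan, Jonas, and Sven → score 3.
Sven: loses to Ivan, Jonas, and Hassan → score 0.
Hassan has the best pairwise record.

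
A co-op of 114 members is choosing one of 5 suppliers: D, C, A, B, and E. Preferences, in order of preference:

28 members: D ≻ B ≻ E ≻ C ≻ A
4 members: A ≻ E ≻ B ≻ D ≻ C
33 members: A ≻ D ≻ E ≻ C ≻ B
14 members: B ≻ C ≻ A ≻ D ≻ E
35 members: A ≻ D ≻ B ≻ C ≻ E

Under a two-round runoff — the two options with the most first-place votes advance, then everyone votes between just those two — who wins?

A

Round 1 first-place votes: D 28, C 0, A 72, B 14, E 0.
A and D advance.
Runoff: A is preferred to D by 86 voters; D by 28.
A wins the runoff.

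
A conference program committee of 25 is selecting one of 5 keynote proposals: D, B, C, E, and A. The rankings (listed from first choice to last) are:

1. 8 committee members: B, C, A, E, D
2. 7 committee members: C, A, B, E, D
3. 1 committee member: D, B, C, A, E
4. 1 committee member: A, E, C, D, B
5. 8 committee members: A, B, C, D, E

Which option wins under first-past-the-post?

A

First-place votes: D 1, B 8, C 7, E 0, A 9.
A has the most first-place votes.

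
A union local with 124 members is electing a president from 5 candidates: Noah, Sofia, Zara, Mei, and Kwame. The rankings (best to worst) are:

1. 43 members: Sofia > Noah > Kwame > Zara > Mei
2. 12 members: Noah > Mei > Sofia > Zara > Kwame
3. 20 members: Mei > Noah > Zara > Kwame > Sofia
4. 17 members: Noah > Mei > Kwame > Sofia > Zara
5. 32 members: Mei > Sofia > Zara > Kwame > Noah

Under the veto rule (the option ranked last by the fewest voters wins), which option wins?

Last-place votes: Noah 32, Sofia 20, Zara 17, Mei 43, Kwame 12.
Kwame is ranked last by the fewest voters, so Kwame wins.

Kwame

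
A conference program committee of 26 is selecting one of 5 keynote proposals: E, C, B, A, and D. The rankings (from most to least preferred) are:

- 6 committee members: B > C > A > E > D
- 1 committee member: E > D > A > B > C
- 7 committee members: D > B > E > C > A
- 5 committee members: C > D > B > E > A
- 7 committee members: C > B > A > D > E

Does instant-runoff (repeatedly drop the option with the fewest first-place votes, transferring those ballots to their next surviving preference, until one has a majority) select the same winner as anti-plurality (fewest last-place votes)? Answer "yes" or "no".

no

Instant-runoff — R1 E 1, C 12, B 6, A 0, D 7 (A out); R2 E 1, C 12, B 6, D 7 (E out); R3 C 12, B 6, D 8 (B out); R4 C 18, D 8 (C winner). Winner: C.
Anti-plurality — last-place votes: E 7, C 1, B 0, A 12, D 6. Winner: B.
The two methods disagree.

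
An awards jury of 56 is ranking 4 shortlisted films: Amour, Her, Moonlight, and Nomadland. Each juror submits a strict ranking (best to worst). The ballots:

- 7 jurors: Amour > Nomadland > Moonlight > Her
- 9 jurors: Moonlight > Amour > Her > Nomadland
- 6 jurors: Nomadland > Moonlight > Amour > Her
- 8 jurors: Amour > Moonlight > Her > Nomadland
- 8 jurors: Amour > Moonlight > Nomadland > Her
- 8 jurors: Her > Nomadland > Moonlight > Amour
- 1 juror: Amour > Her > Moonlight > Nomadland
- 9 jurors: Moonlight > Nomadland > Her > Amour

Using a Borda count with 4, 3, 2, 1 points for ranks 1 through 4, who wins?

Amour: 7·4 + 9·3 + 6·2 + 8·4 + 8·4 + 8·1 + 1·4 + 9·1 = 152
Her: 7·1 + 9·2 + 6·1 + 8·2 + 8·1 + 8·4 + 1·3 + 9·2 = 108
Moonlight: 7·2 + 9·4 + 6·3 + 8·3 + 8·3 + 8·2 + 1·2 + 9·4 = 170
Nomadland: 7·3 + 9·1 + 6·4 + 8·1 + 8·2 + 8·3 + 1·1 + 9·3 = 130
Moonlight has the highest Borda score (170).

Moonlight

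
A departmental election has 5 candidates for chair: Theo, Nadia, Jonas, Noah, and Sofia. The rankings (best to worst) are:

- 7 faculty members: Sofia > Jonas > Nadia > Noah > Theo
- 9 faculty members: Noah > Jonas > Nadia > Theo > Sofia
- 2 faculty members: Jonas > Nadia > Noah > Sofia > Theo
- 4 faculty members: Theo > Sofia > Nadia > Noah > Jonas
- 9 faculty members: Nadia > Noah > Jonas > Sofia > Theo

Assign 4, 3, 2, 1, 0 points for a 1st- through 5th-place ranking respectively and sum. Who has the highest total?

Theo: 7·0 + 9·1 + 2·0 + 4·4 + 9·0 = 25
Nadia: 7·2 + 9·2 + 2·3 + 4·2 + 9·4 = 82
Jonas: 7·3 + 9·3 + 2·4 + 4·0 + 9·2 = 74
Noah: 7·1 + 9·4 + 2·2 + 4·1 + 9·3 = 78
Sofia: 7·4 + 9·0 + 2·1 + 4·3 + 9·1 = 51
Nadia has the highest Borda score (82).

Nadia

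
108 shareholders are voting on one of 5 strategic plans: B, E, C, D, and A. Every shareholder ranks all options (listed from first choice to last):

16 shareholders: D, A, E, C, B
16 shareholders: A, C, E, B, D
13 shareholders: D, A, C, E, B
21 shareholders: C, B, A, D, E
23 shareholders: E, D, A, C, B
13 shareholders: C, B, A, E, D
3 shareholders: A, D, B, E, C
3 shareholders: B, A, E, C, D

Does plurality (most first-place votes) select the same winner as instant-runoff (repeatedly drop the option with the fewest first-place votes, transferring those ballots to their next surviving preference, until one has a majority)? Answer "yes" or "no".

Plurality — first-place votes: B 3, E 23, C 34, D 29, A 19. Winner: C.
Instant-runoff — R1 B 3, E 23, C 34, D 29, A 19 (B out); R2 E 23, C 34, D 29, A 22 (A out); R3 E 26, C 50, D 32 (E out); R4 C 53, D 55 (D winner). Winner: D.
The two methods disagree.

no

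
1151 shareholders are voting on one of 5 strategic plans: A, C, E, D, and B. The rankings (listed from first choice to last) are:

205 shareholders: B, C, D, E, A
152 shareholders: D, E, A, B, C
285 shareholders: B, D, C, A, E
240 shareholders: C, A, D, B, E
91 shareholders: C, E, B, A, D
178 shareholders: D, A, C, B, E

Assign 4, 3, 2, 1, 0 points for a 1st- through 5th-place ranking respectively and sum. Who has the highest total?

A: 205·0 + 152·2 + 285·1 + 240·3 + 91·1 + 178·3 = 1934
C: 205·3 + 152·0 + 285·2 + 240·4 + 91·4 + 178·2 = 2865
E: 205·1 + 152·3 + 285·0 + 240·0 + 91·3 + 178·0 = 934
D: 205·2 + 152·4 + 285·3 + 240·2 + 91·0 + 178·4 = 3065
B: 205·4 + 152·1 + 285·4 + 240·1 + 91·2 + 178·1 = 2712
D has the highest Borda score (3065).

D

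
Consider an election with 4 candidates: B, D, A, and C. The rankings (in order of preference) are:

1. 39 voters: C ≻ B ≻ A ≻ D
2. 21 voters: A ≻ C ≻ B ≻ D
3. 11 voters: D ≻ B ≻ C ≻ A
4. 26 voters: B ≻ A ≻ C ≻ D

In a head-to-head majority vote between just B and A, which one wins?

Voters preferring B to A: 76; preferring A to B: 21.
B wins the head-to-head.

B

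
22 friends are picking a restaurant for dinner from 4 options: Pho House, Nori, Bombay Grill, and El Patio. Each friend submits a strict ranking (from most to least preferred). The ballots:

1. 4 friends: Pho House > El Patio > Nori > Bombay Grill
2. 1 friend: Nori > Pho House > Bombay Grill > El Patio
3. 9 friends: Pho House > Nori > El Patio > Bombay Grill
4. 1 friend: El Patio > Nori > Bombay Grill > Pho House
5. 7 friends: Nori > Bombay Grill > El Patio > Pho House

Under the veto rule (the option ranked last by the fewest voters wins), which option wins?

Last-place votes: Pho House 8, Nori 0, Bombay Grill 13, El Patio 1.
Nori is ranked last by the fewest voters, so Nori wins.

Nori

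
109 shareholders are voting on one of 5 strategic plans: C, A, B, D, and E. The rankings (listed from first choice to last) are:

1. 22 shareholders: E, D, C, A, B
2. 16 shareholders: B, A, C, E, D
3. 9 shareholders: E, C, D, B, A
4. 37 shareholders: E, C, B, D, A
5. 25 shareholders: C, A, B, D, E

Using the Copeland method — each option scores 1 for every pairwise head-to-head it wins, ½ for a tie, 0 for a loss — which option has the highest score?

C: beats A, B, and D; loses to E → score 3.
A: loses to C, B, D, and E → score 0.
B: beats A and D; loses to C and E → score 2.
D: beats A; loses to C, B, and E → score 1.
E: beats C, A, B, and D → score 4.
E has the best pairwise record.

E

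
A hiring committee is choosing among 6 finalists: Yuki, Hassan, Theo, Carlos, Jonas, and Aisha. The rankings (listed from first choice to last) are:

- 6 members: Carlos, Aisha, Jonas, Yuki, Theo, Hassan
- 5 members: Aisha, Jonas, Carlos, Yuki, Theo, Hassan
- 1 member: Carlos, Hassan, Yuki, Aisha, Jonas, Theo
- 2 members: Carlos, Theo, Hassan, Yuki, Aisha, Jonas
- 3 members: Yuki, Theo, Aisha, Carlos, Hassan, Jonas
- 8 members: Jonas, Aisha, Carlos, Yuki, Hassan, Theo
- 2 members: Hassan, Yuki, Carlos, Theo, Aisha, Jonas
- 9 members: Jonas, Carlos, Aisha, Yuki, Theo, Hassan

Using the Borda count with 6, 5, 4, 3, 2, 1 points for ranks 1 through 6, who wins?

Yuki: 6·3 + 5·3 + 1·4 + 2·3 + 3·6 + 8·3 + 2·5 + 9·3 = 122
Hassan: 6·1 + 5·1 + 1·5 + 2·4 + 3·2 + 8·2 + 2·6 + 9·1 = 67
Theo: 6·2 + 5·2 + 1·1 + 2·5 + 3·5 + 8·1 + 2·3 + 9·2 = 80
Carlos: 6·6 + 5·4 + 1·6 + 2·6 + 3·3 + 8·4 + 2·4 + 9·5 = 168
Jonas: 6·4 + 5·5 + 1·2 + 2·1 + 3·1 + 8·6 + 2·1 + 9·6 = 160
Aisha: 6·5 + 5·6 + 1·3 + 2·2 + 3·4 + 8·5 + 2·2 + 9·4 = 159
Carlos has the highest Borda score (168).

Carlos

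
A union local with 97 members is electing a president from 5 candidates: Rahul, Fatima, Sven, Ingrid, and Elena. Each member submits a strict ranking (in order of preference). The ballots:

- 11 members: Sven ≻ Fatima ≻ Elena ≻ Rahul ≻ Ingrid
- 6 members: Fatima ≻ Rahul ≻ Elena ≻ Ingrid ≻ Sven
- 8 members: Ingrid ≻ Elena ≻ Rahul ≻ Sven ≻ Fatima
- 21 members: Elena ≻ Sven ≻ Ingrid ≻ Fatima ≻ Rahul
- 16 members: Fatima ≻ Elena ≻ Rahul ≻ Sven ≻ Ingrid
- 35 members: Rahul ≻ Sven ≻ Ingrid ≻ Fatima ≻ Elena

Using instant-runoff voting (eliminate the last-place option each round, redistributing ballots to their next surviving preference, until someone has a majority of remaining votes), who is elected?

Fatima

Round 1: Rahul 35, Fatima 22, Sven 11, Ingrid 8, Elena 21. Eliminate Ingrid.
Round 2: Rahul 35, Fatima 22, Sven 11, Elena 29. Eliminate Sven.
Round 3: Rahul 35, Fatima 33, Elena 29. Eliminate Elena.
Round 4: Rahul 43, Fatima 54. Fatima has a majority.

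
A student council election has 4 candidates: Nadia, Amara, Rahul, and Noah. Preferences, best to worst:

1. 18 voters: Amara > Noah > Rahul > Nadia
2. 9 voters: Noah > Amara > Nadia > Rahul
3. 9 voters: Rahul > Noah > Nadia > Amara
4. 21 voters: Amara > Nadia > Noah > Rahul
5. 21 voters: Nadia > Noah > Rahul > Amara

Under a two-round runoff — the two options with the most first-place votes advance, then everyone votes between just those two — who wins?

Round 1 first-place votes: Nadia 21, Amara 39, Rahul 9, Noah 9.
Amara and Nadia advance.
Runoff: Amara is preferred to Nadia by 48 voters; Nadia by 30.
Amara wins the runoff.

Amara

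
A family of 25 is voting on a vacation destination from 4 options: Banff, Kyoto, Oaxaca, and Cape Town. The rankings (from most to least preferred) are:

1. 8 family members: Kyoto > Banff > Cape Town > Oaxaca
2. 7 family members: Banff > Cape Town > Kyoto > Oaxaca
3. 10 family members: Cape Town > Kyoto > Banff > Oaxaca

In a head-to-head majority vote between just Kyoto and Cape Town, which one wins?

Voters preferring Kyoto to Cape Town: 8; preferring Cape Town to Kyoto: 17.
Cape Town wins the head-to-head.

Cape Town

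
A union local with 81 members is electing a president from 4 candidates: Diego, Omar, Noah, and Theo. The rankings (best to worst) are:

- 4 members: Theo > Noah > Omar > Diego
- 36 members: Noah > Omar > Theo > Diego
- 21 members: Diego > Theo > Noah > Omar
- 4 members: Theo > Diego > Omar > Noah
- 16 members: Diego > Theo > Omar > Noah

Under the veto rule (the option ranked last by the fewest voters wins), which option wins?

Theo

Last-place votes: Diego 40, Omar 21, Noah 20, Theo 0.
Theo is ranked last by the fewest voters, so Theo wins.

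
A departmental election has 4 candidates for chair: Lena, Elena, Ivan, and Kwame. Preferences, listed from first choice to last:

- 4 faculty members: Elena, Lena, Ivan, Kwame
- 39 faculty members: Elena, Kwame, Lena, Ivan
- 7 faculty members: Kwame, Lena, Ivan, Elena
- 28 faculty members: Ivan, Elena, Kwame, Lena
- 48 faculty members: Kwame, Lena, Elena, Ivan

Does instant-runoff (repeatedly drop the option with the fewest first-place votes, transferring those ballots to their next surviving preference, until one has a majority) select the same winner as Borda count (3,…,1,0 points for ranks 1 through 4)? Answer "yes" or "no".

no

Instant-runoff — R1 Lena 0, Elena 43, Ivan 28, Kwame 55 (Lena out); R2 Elena 43, Ivan 28, Kwame 55 (Ivan out); R3 Elena 71, Kwame 55 (Elena winner). Winner: Elena.
Borda — scores: Lena 157, Elena 233, Ivan 95, Kwame 271. Winner: Kwame.
The two methods disagree.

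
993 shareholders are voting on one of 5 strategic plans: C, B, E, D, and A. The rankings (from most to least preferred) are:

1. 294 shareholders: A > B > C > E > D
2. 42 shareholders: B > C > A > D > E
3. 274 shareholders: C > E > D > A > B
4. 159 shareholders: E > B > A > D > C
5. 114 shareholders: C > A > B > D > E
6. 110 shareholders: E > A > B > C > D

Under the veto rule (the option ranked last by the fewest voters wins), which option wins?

A

Last-place votes: C 159, B 274, E 156, D 404, A 0.
A is ranked last by the fewest voters, so A wins.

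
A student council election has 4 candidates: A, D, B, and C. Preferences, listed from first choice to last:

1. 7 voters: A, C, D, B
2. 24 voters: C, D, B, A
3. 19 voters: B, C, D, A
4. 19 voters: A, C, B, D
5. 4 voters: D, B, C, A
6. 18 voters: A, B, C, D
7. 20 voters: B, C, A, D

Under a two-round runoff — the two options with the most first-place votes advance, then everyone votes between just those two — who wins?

B

Round 1 first-place votes: A 44, D 4, B 39, C 24.
A and B advance.
Runoff: A is preferred to B by 44 voters; B by 67.
B wins the runoff.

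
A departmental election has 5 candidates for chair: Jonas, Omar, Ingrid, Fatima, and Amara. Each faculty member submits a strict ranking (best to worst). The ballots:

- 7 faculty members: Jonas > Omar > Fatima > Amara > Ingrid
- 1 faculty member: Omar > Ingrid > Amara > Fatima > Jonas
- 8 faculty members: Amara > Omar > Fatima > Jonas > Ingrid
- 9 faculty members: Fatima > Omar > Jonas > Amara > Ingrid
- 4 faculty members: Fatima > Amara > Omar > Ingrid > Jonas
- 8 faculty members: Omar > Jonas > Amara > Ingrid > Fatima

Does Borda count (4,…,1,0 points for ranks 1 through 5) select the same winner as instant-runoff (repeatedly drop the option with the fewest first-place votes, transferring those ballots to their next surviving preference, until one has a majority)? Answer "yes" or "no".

Borda — scores: Jonas 78, Omar 116, Ingrid 15, Fatima 83, Amara 78. Winner: Omar.
Instant-runoff — R1 Jonas 7, Omar 9, Ingrid 0, Fatima 13, Amara 8 (Ingrid out); R2 Jonas 7, Omar 9, Fatima 13, Amara 8 (Jonas out); R3 Omar 16, Fatima 13, Amara 8 (Amara out); R4 Omar 24, Fatima 13 (Omar winner). Winner: Omar.
The two methods agree.

yes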